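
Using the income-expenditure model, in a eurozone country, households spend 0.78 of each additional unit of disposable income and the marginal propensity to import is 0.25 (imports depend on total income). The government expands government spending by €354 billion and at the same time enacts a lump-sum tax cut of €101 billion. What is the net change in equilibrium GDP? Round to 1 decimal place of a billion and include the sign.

+€920.8 billion

Expenditure multiplier = 1/(1 − c + m) = 1/(1 − 0.78 + 0.25) = 1/0.47 ≈ 2.128.
ΔG contributes k·ΔG = (+€354 billion) / 0.47 ≈ +€753.2 billion.
ΔT of −€101 billion changes first-round spending by −c·ΔT = +€78.78 billion, contributing k·(−c·ΔT) = (+€78.78 billion) / 0.47 ≈ +€167.6 billion.
Net ΔY = k(ΔG − c·ΔT) = (+€432.78 billion) / 0.47 ≈ +€920.8 billion.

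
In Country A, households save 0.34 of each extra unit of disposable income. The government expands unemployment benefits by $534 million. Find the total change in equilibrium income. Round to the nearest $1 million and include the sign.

+$1,037 million

MPC = 1 − MPS = 1 − 0.34 = 0.66.
The transfer change shifts disposable income by +$534 million, so first-round consumption changes by c·ΔTR = 0.66 × (+$534 million) = +$352.44 million.
Expenditure multiplier = 1/(1 − MPC) = 1/(1 − 0.66) = 1/0.34 ≈ 2.941.
The transfer multiplier is c × k ≈ 1.941, so ΔY = k × (c·ΔTR) = (+$352.44 million) / 0.34 ≈ +$1,037 million.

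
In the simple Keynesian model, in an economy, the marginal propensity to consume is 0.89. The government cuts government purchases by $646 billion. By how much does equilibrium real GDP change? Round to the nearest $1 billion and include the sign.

−$5,873 billion

Spending multiplier = 1/(1 − MPC) = 1/(1 − 0.89) = 1/0.11 ≈ 9.091.
ΔY = k × ΔG = (−$646 billion) / 0.11 ≈ −$5,873 billion.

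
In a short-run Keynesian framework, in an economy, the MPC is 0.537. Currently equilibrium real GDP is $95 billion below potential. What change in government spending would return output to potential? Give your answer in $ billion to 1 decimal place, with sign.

+$44.0 billion

Spending multiplier = 1/(1 − MPC) = 1/(1 − 0.537) = 1/0.463 ≈ 2.16.
Need ΔY = +$95 billion, so ΔG = ΔY/k = (+$95 billion) × 0.463 ≈ +$44 billion.
The government should increase government spending by $44 billion.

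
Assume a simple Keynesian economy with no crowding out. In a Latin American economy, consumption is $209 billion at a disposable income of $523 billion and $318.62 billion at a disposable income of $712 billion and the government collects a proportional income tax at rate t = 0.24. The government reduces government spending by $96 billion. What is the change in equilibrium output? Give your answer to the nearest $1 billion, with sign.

MPC = ΔC/ΔYd = (318.62 − 209)/(712 − 523) = 109.62/189 = 0.58.
Government-spending multiplier = 1/(1 − c(1−t)) = 1/(1 − 0.58×0.76) = 1/0.5592 ≈ 1.788.
ΔY = k × ΔG = (−$96 billion) / 0.5592 ≈ −$172 billion.

−$172 billion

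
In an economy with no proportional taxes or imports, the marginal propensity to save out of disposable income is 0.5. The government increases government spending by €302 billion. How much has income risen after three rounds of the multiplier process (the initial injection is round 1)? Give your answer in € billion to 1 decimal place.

MPC = 1 − MPS = 1 − 0.5 = 0.5.
Round 1 adds ΔG = €302 billion; each later round is MPC = 0.5 times the previous.
After 3 rounds: 302 + 151 + 75.5 = ΔG·(1 − c^3)/(1 − c) = 302 × (1 − 0.125)/0.5 = €528.5 billion.

€528.5 billion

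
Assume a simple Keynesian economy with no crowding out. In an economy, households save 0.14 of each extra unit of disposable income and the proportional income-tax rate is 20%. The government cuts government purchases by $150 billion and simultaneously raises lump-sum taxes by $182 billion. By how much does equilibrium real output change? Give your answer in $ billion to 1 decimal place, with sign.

−$982.4 billion

MPC = 1 − MPS = 1 − 0.14 = 0.86.
Expenditure multiplier = 1/(1 − c(1−t)) = 1/(1 − 0.86×0.8) = 1/0.312 ≈ 3.205.
ΔG contributes k·ΔG = (−$150 billion) / 0.312 ≈ −$480.8 billion.
ΔT of +$182 billion changes first-round spending by −c·ΔT = −$156.52 billion, contributing k·(−c·ΔT) = (−$156.52 billion) / 0.312 ≈ −$501.7 billion.
Net ΔY = k(ΔG − c·ΔT) = (−$306.52 billion) / 0.312 ≈ −$982.4 billion.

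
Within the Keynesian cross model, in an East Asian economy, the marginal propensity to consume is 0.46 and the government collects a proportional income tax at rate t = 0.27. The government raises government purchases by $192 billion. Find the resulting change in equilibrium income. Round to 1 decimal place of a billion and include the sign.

+$289.1 billion

Government-spending multiplier = 1/(1 − c(1−t)) = 1/(1 − 0.46×0.73) = 1/0.6642 ≈ 1.506.
ΔY = k × ΔG = (+$192 billion) / 0.6642 ≈ +$289.1 billion.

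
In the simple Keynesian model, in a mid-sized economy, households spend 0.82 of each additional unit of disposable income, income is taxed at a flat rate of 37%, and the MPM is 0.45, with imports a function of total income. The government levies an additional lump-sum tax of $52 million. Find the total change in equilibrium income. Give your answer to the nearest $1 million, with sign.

−$46 million

A lump-sum tax change of +$52 million shifts disposable income by −$52 million; first-round consumption changes by −c × ΔT = −0.82 × (+$52 million) = −$42.64 million.
Expenditure multiplier = 1/(1 − c(1−t) + m) = 1/(1 − 0.82×0.63 + 0.45) = 1/0.9334 ≈ 1.071.
The tax multiplier is −c × k ≈ −0.879, so ΔY = k × (−c·ΔT) = (−$42.64 million) / 0.9334 ≈ −$46 million.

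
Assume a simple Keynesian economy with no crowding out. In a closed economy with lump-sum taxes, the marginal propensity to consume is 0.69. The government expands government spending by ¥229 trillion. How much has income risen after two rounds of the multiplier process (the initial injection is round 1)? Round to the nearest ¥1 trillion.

¥387 trillion

Round 1 adds ΔG = ¥229 trillion; each later round is MPC = 0.69 times the previous.
After 2 rounds: 229 + 158.01 = ΔG·(1 − c^2)/(1 − c) = 229 × (1 − 0.4761)/0.31 ≈ ¥387 trillion.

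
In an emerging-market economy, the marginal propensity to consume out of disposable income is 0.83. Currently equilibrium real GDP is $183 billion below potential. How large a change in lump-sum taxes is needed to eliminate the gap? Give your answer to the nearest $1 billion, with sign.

−$37 billion

Spending multiplier = 1/(1 − MPC) = 1/(1 − 0.83) = 1/0.17 ≈ 5.882.
Tax multiplier = −c·k = −0.83/0.17 ≈ −4.882. Need ΔY = +$183 billion, so ΔT = ΔY/(−c·k) = −(+$183 billion) × 0.17 / 0.83 ≈ −$37 billion.
The government should cut lump-sum taxes by $37 billion.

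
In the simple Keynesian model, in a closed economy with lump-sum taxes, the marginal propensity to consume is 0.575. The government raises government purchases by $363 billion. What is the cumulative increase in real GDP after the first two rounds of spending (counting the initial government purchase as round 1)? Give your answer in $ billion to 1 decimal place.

$571.7 billion

Round 1 adds ΔG = $363 billion; each later round is MPC = 0.575 times the previous.
After 2 rounds: 363 + 208.725 = ΔG·(1 − c^2)/(1 − c) = 363 × (1 − 0.330625)/0.425 ≈ $571.7 billion.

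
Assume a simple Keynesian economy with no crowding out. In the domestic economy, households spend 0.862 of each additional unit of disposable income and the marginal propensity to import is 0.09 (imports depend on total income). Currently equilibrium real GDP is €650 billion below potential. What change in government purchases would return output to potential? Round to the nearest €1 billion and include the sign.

Spending multiplier = 1/(1 − c + m) = 1/(1 − 0.862 + 0.09) = 1/0.228 ≈ 4.386.
Need ΔY = +€650 billion, so ΔG = ΔY/k = (+€650 billion) × 0.228 ≈ +€148 billion.
The government should increase government purchases by €148 billion.

+€148 billion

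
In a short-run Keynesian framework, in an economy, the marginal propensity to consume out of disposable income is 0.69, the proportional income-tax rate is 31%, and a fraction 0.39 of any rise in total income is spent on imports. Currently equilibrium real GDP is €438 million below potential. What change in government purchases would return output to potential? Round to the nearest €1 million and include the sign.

+€400 million

Spending multiplier = 1/(1 − c(1−t) + m) = 1/(1 − 0.69×0.69 + 0.39) = 1/0.9139 ≈ 1.094.
Need ΔY = +€438 million, so ΔG = ΔY/k = (+€438 million) × 0.9139 ≈ +€400 million.
The government should increase government purchases by €400 million.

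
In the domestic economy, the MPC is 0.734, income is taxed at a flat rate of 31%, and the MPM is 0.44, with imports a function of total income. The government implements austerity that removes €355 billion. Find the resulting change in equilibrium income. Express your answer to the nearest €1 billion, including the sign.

Expenditure multiplier = 1/(1 − c(1−t) + m) = 1/(1 − 0.734×0.69 + 0.44) = 1/0.93354 ≈ 1.071.
ΔY = k × ΔG = (−€355 billion) / 0.93354 ≈ −€380 billion.

−€380 billion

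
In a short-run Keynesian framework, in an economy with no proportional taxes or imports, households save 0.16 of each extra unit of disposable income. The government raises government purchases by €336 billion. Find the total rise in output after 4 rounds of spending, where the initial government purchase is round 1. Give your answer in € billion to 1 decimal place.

€1,054.5 billion

MPC = 1 − MPS = 1 − 0.16 = 0.84.
Round 1 adds ΔG = €336 billion; each later round is MPC = 0.84 times the previous.
After 4 rounds: 336 + 282.24 + 237.0816 + 199.148544 = ΔG·(1 − c^4)/(1 − c) = 336 × (1 − 0.49787136)/0.16 ≈ €1,054.5 billion.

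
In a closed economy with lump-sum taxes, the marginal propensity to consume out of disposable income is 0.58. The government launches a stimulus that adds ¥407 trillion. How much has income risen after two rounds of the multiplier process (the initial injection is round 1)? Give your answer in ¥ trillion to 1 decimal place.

Round 1 adds ΔG = ¥407 trillion; each later round is MPC = 0.58 times the previous.
After 2 rounds: 407 + 236.06 = ΔG·(1 − c^2)/(1 − c) = 407 × (1 − 0.3364)/0.42 ≈ ¥643.1 trillion.

¥643.1 trillion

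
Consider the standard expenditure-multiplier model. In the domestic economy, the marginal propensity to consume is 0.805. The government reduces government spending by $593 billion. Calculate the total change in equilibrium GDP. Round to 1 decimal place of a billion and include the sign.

−$3,041.0 billion

Government-spending multiplier = 1/(1 − MPC) = 1/(1 − 0.805) = 1/0.195 ≈ 5.128.
ΔY = k × ΔG = (−$593 billion) / 0.195 ≈ −$3,041 billion.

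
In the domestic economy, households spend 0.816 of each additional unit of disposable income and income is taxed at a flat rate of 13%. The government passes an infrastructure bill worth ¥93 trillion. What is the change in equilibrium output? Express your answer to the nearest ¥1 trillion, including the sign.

+¥321 trillion

Expenditure multiplier = 1/(1 − c(1−t)) = 1/(1 − 0.816×0.87) = 1/0.29008 ≈ 3.447.
ΔY = k × ΔG = (+¥93 trillion) / 0.29008 ≈ +¥321 trillion.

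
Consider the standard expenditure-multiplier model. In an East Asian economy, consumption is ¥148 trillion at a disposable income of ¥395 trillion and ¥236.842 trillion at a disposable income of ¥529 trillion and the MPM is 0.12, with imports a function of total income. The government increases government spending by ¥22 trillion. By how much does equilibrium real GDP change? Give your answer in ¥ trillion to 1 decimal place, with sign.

MPC = ΔC/ΔYd = (236.842 − 148)/(529 − 395) = 88.842/134 = 0.663.
Spending multiplier = 1/(1 − c + m) = 1/(1 − 0.663 + 0.12) = 1/0.457 ≈ 2.188.
ΔY = k × ΔG = (+¥22 trillion) / 0.457 ≈ +¥48.1 trillion.

+¥48.1 trillion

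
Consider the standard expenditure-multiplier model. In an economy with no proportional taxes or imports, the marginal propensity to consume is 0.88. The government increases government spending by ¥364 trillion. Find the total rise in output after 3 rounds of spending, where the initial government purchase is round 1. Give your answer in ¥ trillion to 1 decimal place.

Round 1 adds ΔG = ¥364 trillion; each later round is MPC = 0.88 times the previous.
After 3 rounds: 364 + 320.32 + 281.8816 = ΔG·(1 − c^3)/(1 − c) = 364 × (1 − 0.681472)/0.12 ≈ ¥966.2 trillion.

¥966.2 trillion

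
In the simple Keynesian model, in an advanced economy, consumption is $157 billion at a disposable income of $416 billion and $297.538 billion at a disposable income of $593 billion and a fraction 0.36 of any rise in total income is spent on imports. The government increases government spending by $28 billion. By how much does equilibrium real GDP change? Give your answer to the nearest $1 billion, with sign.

+$49 billion

MPC = ΔC/ΔYd = (297.538 − 157)/(593 − 416) = 140.538/177 = 0.794.
Spending multiplier = 1/(1 − c + m) = 1/(1 − 0.794 + 0.36) = 1/0.566 ≈ 1.767.
ΔY = k × ΔG = (+$28 billion) / 0.566 ≈ +$49 billion.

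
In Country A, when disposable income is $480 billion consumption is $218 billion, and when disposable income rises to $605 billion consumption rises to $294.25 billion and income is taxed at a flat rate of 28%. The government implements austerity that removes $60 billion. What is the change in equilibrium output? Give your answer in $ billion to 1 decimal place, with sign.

−$107.0 billion

MPC = ΔC/ΔYd = (294.25 − 218)/(605 − 480) = 76.25/125 = 0.61.
Spending multiplier = 1/(1 − c(1−t)) = 1/(1 − 0.61×0.72) = 1/0.5608 ≈ 1.783.
ΔY = k × ΔG = (−$60 billion) / 0.5608 ≈ −$107 billion.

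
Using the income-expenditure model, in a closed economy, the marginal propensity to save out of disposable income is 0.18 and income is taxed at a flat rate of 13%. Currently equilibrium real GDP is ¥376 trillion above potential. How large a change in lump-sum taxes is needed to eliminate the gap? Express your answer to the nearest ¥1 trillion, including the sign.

+¥131 trillion

MPC = 1 − MPS = 1 − 0.18 = 0.82.
Spending multiplier = 1/(1 − c(1−t)) = 1/(1 − 0.82×0.87) = 1/0.2866 ≈ 3.489.
Tax multiplier = −c·k = −0.82/0.2866 ≈ −2.861. Need ΔY = −¥376 trillion, so ΔT = ΔY/(−c·k) = −(−¥376 trillion) × 0.2866 / 0.82 ≈ +¥131 trillion.
The government should raise lump-sum taxes by ¥131 trillion.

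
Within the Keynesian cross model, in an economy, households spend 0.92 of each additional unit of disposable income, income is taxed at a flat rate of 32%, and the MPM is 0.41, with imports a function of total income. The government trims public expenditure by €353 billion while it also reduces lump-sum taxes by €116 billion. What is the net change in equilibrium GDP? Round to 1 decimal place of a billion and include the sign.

Expenditure multiplier = 1/(1 − c(1−t) + m) = 1/(1 − 0.92×0.68 + 0.41) = 1/0.7844 ≈ 1.275.
ΔG contributes k·ΔG = (−€353 billion) / 0.7844 ≈ −€450 billion.
ΔT of −€116 billion changes first-round spending by −c·ΔT = +€106.72 billion, contributing k·(−c·ΔT) = (+€106.72 billion) / 0.7844 ≈ +€136.1 billion.
Net ΔY = k(ΔG − c·ΔT) = (−€246.28 billion) / 0.7844 ≈ −€314 billion.

−€314.0 billion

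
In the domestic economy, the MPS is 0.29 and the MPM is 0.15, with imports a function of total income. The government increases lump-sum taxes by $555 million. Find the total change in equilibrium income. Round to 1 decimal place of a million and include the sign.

−$895.6 million

MPC = 1 − MPS = 1 − 0.29 = 0.71.
A lump-sum tax change of +$555 million shifts disposable income by −$555 million; first-round consumption changes by −c × ΔT = −0.71 × (+$555 million) = −$394.05 million.
Expenditure multiplier = 1/(1 − c + m) = 1/(1 − 0.71 + 0.15) = 1/0.44 ≈ 2.273.
The tax multiplier is −c × k ≈ −1.614, so ΔY = k × (−c·ΔT) = (−$394.05 million) / 0.44 ≈ −$895.6 million.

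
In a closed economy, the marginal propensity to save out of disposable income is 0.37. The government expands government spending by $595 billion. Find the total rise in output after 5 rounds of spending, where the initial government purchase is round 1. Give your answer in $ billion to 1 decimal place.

MPC = 1 − MPS = 1 − 0.37 = 0.63.
Round 1 adds ΔG = $595 billion; each later round is MPC = 0.63 times the previous.
After 5 rounds: 595 + 374.85 + 236.1555 + 148.777965 + 93.73011795 = ΔG·(1 − c^5)/(1 − c) = 595 × (1 − 0.0992436543)/0.37 ≈ $1,448.5 billion.

$1,448.5 billion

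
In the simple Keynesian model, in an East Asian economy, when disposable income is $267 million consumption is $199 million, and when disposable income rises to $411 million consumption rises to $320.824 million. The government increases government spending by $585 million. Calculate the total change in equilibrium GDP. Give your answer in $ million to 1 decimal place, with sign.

+$3,798.7 million

MPC = ΔC/ΔYd = (320.824 − 199)/(411 − 267) = 121.824/144 = 0.846.
Government-spending multiplier = 1/(1 − MPC) = 1/(1 − 0.846) = 1/0.154 ≈ 6.494.
ΔY = k × ΔG = (+$585 million) / 0.154 ≈ +$3,798.7 million.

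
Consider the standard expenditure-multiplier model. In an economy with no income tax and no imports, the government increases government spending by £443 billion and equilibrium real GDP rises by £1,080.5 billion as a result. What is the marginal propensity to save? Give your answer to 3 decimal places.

Implied spending multiplier k = ΔY/ΔG = 1,080.5/443 ≈ 2.4391.
Since k = 1/(1 − MPC), MPC = 1 − 1/k = 1 − ΔG/ΔY = 1 − 443/1,080.5 ≈ 0.590.
MPS = 1 − MPC = 0.410.

0.410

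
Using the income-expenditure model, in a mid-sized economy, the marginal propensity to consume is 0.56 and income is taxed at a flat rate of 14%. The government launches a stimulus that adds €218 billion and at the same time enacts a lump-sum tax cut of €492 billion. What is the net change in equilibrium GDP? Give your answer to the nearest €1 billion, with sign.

Expenditure multiplier = 1/(1 − c(1−t)) = 1/(1 − 0.56×0.86) = 1/0.5184 ≈ 1.929.
ΔG contributes k·ΔG = (+€218 billion) / 0.5184 ≈ +€420.5 billion.
ΔT of −€492 billion changes first-round spending by −c·ΔT = +€275.52 billion, contributing k·(−c·ΔT) = (+€275.52 billion) / 0.5184 ≈ +€531.5 billion.
Net ΔY = k(ΔG − c·ΔT) = (+€493.52 billion) / 0.5184 ≈ +€952 billion.

+€952 billion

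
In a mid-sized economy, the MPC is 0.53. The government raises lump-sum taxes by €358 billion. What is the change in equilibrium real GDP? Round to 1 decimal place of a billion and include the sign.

A lump-sum tax change of +€358 billion shifts disposable income by −€358 billion; first-round consumption changes by −c × ΔT = −0.53 × (+€358 billion) = −€189.74 billion.
Expenditure multiplier = 1/(1 − MPC) = 1/(1 − 0.53) = 1/0.47 ≈ 2.128.
The tax multiplier is −c × k ≈ −1.128, so ΔY = k × (−c·ΔT) = (−€189.74 billion) / 0.47 ≈ −€403.7 billion.

−€403.7 billion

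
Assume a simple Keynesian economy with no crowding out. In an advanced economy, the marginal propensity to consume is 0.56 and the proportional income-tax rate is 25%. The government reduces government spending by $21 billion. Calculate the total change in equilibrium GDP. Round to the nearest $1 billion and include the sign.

−$36 billion

Spending multiplier = 1/(1 − c(1−t)) = 1/(1 − 0.56×0.75) = 1/0.58 ≈ 1.724.
ΔY = k × ΔG = (−$21 billion) / 0.58 ≈ −$36 billion.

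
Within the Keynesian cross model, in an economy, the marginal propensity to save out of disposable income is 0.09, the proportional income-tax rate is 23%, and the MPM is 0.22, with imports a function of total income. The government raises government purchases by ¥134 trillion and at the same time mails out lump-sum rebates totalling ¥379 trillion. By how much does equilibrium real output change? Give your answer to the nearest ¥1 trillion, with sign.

MPC = 1 − MPS = 1 − 0.09 = 0.91.
Expenditure multiplier = 1/(1 − c(1−t) + m) = 1/(1 − 0.91×0.77 + 0.22) = 1/0.5193 ≈ 1.926.
ΔG contributes k·ΔG = (+¥134 trillion) / 0.5193 ≈ +¥258 trillion.
ΔT of −¥379 trillion changes first-round spending by −c·ΔT = +¥344.89 trillion, contributing k·(−c·ΔT) = (+¥344.89 trillion) / 0.5193 ≈ +¥664.1 trillion.
Net ΔY = k(ΔG − c·ΔT) = (+¥478.89 trillion) / 0.5193 ≈ +¥922 trillion.

+¥922 trillion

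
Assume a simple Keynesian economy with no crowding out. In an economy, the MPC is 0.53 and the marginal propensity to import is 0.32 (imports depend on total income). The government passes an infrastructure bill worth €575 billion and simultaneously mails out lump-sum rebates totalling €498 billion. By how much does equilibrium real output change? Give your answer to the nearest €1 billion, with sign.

+€1,062 billion

Expenditure multiplier = 1/(1 − c + m) = 1/(1 − 0.53 + 0.32) = 1/0.79 ≈ 1.266.
ΔG contributes k·ΔG = (+€575 billion) / 0.79 ≈ +€727.8 billion.
ΔT of −€498 billion changes first-round spending by −c·ΔT = +€263.94 billion, contributing k·(−c·ΔT) = (+€263.94 billion) / 0.79 ≈ +€334.1 billion.
Net ΔY = k(ΔG − c·ΔT) = (+€838.94 billion) / 0.79 ≈ +€1,062 billion.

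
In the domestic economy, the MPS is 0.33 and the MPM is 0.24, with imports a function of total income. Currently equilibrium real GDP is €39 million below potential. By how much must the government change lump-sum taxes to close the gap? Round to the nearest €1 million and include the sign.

MPC = 1 − MPS = 1 − 0.33 = 0.67.
Spending multiplier = 1/(1 − c + m) = 1/(1 − 0.67 + 0.24) = 1/0.57 ≈ 1.754.
Tax multiplier = −c·k = −0.67/0.57 ≈ −1.175. Need ΔY = +€39 million, so ΔT = ΔY/(−c·k) = −(+€39 million) × 0.57 / 0.67 ≈ −€33 million.
The government should cut lump-sum taxes by €33 million.

−€33 million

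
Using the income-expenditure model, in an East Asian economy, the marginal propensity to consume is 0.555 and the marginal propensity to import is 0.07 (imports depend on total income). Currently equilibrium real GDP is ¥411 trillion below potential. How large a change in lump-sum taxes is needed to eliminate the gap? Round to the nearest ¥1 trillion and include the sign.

−¥381 trillion

Spending multiplier = 1/(1 − c + m) = 1/(1 − 0.555 + 0.07) = 1/0.515 ≈ 1.942.
Tax multiplier = −c·k = −0.555/0.515 ≈ −1.078. Need ΔY = +¥411 trillion, so ΔT = ΔY/(−c·k) = −(+¥411 trillion) × 0.515 / 0.555 ≈ −¥381 trillion.
The government should cut lump-sum taxes by ¥381 trillion.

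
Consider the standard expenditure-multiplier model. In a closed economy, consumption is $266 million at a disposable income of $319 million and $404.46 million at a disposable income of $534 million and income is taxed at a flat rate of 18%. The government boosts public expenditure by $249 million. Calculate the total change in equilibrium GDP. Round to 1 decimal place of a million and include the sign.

+$527.6 million

MPC = ΔC/ΔYd = (404.46 − 266)/(534 − 319) = 138.46/215 = 0.644.
Government-spending multiplier = 1/(1 − c(1−t)) = 1/(1 − 0.644×0.82) = 1/0.47192 ≈ 2.119.
ΔY = k × ΔG = (+$249 million) / 0.47192 ≈ +$527.6 million.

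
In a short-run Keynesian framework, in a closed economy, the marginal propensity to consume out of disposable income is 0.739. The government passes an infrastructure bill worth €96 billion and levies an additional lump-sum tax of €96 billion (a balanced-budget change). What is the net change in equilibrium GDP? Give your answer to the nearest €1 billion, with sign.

+€96 billion

Expenditure multiplier = 1/(1 − MPC) = 1/(1 − 0.739) = 1/0.261 ≈ 3.831.
ΔG contributes k·ΔG = (+€96 billion) / 0.261 ≈ +€367.8 billion.
ΔT of +€96 billion changes first-round spending by −c·ΔT = −€70.944 billion, contributing k·(−c·ΔT) = (−€70.944 billion) / 0.261 ≈ −€271.8 billion.
With ΔG = ΔT and no other leakages, the balanced-budget multiplier is 1, so ΔY = ΔG = +€96 billion.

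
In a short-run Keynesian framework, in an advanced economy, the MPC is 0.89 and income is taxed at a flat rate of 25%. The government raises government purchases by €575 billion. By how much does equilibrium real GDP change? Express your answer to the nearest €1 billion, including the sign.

+€1,729 billion

Government-spending multiplier = 1/(1 − c(1−t)) = 1/(1 − 0.89×0.75) = 1/0.3325 ≈ 3.008.
ΔY = k × ΔG = (+€575 billion) / 0.3325 ≈ +€1,729 billion.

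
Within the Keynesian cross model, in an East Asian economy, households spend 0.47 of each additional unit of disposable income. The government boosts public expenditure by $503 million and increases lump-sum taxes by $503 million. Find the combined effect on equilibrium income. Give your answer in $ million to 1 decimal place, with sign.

Expenditure multiplier = 1/(1 − MPC) = 1/(1 − 0.47) = 1/0.53 ≈ 1.887.
ΔG contributes k·ΔG = (+$503 million) / 0.53 ≈ +$949.1 million.
ΔT of +$503 million changes first-round spending by −c·ΔT = −$236.41 million, contributing k·(−c·ΔT) = (−$236.41 million) / 0.53 ≈ −$446.1 million.
With ΔG = ΔT and no other leakages, the balanced-budget multiplier is 1, so ΔY = ΔG = +$503 million.

+$503.0 million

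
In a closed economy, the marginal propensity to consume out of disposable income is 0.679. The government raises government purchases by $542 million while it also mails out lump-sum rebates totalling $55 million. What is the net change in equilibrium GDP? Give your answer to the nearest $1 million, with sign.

+$1,805 million

Expenditure multiplier = 1/(1 − MPC) = 1/(1 − 0.679) = 1/0.321 ≈ 3.115.
ΔG contributes k·ΔG = (+$542 million) / 0.321 ≈ +$1,688.5 million.
ΔT of −$55 million changes first-round spending by −c·ΔT = +$37.345 million, contributing k·(−c·ΔT) = (+$37.345 million) / 0.321 ≈ +$116.3 million.
Net ΔY = k(ΔG − c·ΔT) = (+$579.345 million) / 0.321 ≈ +$1,805 million.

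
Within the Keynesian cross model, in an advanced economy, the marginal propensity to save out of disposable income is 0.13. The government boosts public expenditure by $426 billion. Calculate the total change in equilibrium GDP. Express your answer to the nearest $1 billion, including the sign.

MPC = 1 − MPS = 1 − 0.13 = 0.87.
Expenditure multiplier = 1/(1 − MPC) = 1/(1 − 0.87) = 1/0.13 ≈ 7.692.
ΔY = k × ΔG = (+$426 billion) / 0.13 ≈ +$3,277 billion.

+$3,277 billion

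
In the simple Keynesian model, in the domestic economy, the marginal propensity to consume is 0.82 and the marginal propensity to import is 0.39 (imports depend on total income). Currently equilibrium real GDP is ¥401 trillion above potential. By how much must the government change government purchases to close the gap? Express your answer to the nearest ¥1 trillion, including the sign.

Spending multiplier = 1/(1 − c + m) = 1/(1 − 0.82 + 0.39) = 1/0.57 ≈ 1.754.
Need ΔY = −¥401 trillion, so ΔG = ΔY/k = (−¥401 trillion) × 0.57 ≈ −¥229 trillion.
The government should cut government purchases by ¥229 trillion.

−¥229 trillion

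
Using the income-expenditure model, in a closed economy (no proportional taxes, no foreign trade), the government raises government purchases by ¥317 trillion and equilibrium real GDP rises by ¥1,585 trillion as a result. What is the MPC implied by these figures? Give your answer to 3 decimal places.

0.800

Implied spending multiplier k = ΔY/ΔG = 1,585/317 = 5.
Since k = 1/(1 − MPC), MPC = 1 − 1/k = 1 − ΔG/ΔY = 1 − 317/1,585 = 0.800.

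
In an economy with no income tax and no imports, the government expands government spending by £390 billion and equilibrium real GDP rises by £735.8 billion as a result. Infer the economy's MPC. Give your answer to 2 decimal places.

0.47

Implied spending multiplier k = ΔY/ΔG = 735.8/390 ≈ 1.8867.
Since k = 1/(1 − MPC), MPC = 1 − 1/k = 1 − ΔG/ΔY = 1 − 390/735.8 ≈ 0.47.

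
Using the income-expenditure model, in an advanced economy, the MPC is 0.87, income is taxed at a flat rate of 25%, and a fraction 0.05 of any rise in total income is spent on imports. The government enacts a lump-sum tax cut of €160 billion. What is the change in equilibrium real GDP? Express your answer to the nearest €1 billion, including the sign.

A lump-sum tax change of −€160 billion shifts disposable income by +€160 billion; first-round consumption changes by −c × ΔT = −0.87 × (−€160 billion) = +€139.2 billion.
Expenditure multiplier = 1/(1 − c(1−t) + m) = 1/(1 − 0.87×0.75 + 0.05) = 1/0.3975 ≈ 2.516.
The tax multiplier is −c × k ≈ −2.189, so ΔY = k × (−c·ΔT) = (+€139.2 billion) / 0.3975 ≈ +€350 billion.

+€350 billion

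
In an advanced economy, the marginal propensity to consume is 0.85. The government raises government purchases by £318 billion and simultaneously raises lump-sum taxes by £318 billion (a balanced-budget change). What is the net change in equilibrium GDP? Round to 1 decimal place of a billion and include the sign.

+£318.0 billion

Expenditure multiplier = 1/(1 − MPC) = 1/(1 − 0.85) = 1/0.15 ≈ 6.667.
ΔG contributes k·ΔG = (+£318 billion) / 0.15 = +£2,120 billion.
ΔT of +£318 billion changes first-round spending by −c·ΔT = −£270.3 billion, contributing k·(−c·ΔT) = (−£270.3 billion) / 0.15 = −£1,802 billion.
With ΔG = ΔT and no other leakages, the balanced-budget multiplier is 1, so ΔY = ΔG = +£318 billion.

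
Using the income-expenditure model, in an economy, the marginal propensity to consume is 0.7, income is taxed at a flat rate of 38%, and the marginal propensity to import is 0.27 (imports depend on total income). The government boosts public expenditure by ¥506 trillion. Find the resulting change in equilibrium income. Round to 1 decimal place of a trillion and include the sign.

+¥605.3 trillion

Expenditure multiplier = 1/(1 − c(1−t) + m) = 1/(1 − 0.7×0.62 + 0.27) = 1/0.836 ≈ 1.196.
ΔY = k × ΔG = (+¥506 trillion) / 0.836 ≈ +¥605.3 trillion.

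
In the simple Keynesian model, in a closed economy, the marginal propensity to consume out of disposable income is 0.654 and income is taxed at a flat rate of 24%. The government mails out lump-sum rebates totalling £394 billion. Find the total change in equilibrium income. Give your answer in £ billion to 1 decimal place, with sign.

A lump-sum tax change of −£394 billion shifts disposable income by +£394 billion; first-round consumption changes by −c × ΔT = −0.654 × (−£394 billion) = +£257.676 billion.
Expenditure multiplier = 1/(1 − c(1−t)) = 1/(1 − 0.654×0.76) = 1/0.50296 ≈ 1.988.
The tax multiplier is −c × k ≈ −1.3, so ΔY = k × (−c·ΔT) = (+£257.676 billion) / 0.50296 ≈ +£512.3 billion.

+£512.3 billion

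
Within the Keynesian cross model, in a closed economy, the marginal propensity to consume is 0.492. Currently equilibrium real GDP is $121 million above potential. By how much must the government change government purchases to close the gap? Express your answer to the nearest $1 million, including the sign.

−$61 million

Spending multiplier = 1/(1 − MPC) = 1/(1 − 0.492) = 1/0.508 ≈ 1.969.
Need ΔY = −$121 million, so ΔG = ΔY/k = (−$121 million) × 0.508 ≈ −$61 million.
The government should cut government purchases by $61 million.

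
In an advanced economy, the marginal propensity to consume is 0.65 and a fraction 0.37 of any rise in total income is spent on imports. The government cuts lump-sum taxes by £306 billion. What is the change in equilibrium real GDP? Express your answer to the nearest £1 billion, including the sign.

+£276 billion

A lump-sum tax change of −£306 billion shifts disposable income by +£306 billion; first-round consumption changes by −c × ΔT = −0.65 × (−£306 billion) = +£198.9 billion.
Expenditure multiplier = 1/(1 − c + m) = 1/(1 − 0.65 + 0.37) = 1/0.72 ≈ 1.389.
The tax multiplier is −c × k ≈ −0.903, so ΔY = k × (−c·ΔT) = (+£198.9 billion) / 0.72 ≈ +£276 billion.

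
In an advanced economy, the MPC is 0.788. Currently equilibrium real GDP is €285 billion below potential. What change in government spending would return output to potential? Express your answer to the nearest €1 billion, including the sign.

+€60 billion

Spending multiplier = 1/(1 − MPC) = 1/(1 − 0.788) = 1/0.212 ≈ 4.717.
Need ΔY = +€285 billion, so ΔG = ΔY/k = (+€285 billion) × 0.212 ≈ +€60 billion.
The government should increase government spending by €60 billion.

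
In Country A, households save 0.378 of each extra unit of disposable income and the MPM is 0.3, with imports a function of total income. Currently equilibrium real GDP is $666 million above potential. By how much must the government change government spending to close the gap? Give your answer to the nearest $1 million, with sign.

MPC = 1 − MPS = 1 − 0.378 = 0.622.
Spending multiplier = 1/(1 − c + m) = 1/(1 − 0.622 + 0.3) = 1/0.678 ≈ 1.475.
Need ΔY = −$666 million, so ΔG = ΔY/k = (−$666 million) × 0.678 ≈ −$452 million.
The government should cut government spending by $452 million.

−$452 million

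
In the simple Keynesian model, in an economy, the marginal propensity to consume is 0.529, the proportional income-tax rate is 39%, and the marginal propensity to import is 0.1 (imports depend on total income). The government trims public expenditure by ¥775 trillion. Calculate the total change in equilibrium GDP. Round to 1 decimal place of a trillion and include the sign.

Spending multiplier = 1/(1 − c(1−t) + m) = 1/(1 − 0.529×0.61 + 0.1) = 1/0.77731 ≈ 1.286.
ΔY = k × ΔG = (−¥775 trillion) / 0.77731 ≈ −¥997 trillion.

−¥997.0 trillion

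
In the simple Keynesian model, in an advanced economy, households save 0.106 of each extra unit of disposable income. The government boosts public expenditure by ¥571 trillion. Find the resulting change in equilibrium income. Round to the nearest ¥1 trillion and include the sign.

+¥5,387 trillion

MPC = 1 − MPS = 1 − 0.106 = 0.894.
Government-spending multiplier = 1/(1 − MPC) = 1/(1 − 0.894) = 1/0.106 ≈ 9.434.
ΔY = k × ΔG = (+¥571 trillion) / 0.106 ≈ +¥5,387 trillion.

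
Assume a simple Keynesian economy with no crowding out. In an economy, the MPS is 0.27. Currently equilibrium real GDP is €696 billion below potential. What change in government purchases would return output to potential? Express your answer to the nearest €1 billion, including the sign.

+€188 billion

MPC = 1 − MPS = 1 − 0.27 = 0.73.
Spending multiplier = 1/(1 − MPC) = 1/(1 − 0.73) = 1/0.27 ≈ 3.704.
Need ΔY = +€696 billion, so ΔG = ΔY/k = (+€696 billion) × 0.27 ≈ +€188 billion.
The government should increase government purchases by €188 billion.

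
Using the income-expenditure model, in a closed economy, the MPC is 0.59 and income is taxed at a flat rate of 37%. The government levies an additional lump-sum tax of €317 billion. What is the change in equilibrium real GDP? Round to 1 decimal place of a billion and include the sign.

−€297.7 billion

A lump-sum tax change of +€317 billion shifts disposable income by −€317 billion; first-round consumption changes by −c × ΔT = −0.59 × (+€317 billion) = −€187.03 billion.
Expenditure multiplier = 1/(1 − c(1−t)) = 1/(1 − 0.59×0.63) = 1/0.6283 ≈ 1.592.
The tax multiplier is −c × k ≈ −0.939, so ΔY = k × (−c·ΔT) = (−€187.03 billion) / 0.6283 ≈ −€297.7 billion.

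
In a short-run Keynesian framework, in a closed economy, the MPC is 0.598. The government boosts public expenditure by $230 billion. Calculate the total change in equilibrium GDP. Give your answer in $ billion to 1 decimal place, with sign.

Government-spending multiplier = 1/(1 − MPC) = 1/(1 − 0.598) = 1/0.402 ≈ 2.488.
ΔY = k × ΔG = (+$230 billion) / 0.402 ≈ +$572.1 billion.

+$572.1 billion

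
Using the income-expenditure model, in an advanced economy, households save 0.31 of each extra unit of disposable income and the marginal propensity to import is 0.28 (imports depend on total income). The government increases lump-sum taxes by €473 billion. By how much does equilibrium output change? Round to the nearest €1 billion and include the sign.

−€553 billion

MPC = 1 − MPS = 1 − 0.31 = 0.69.
A lump-sum tax change of +€473 billion shifts disposable income by −€473 billion; first-round consumption changes by −c × ΔT = −0.69 × (+€473 billion) = −€326.37 billion.
Expenditure multiplier = 1/(1 − c + m) = 1/(1 − 0.69 + 0.28) = 1/0.59 ≈ 1.695.
The tax multiplier is −c × k ≈ −1.169, so ΔY = k × (−c·ΔT) = (−€326.37 billion) / 0.59 ≈ −€553 billion.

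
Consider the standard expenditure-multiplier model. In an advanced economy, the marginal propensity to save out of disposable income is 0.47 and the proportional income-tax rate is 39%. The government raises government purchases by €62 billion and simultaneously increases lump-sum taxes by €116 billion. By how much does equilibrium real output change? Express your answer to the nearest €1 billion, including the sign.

+€1 billion

MPC = 1 − MPS = 1 − 0.47 = 0.53.
Expenditure multiplier = 1/(1 − c(1−t)) = 1/(1 − 0.53×0.61) = 1/0.6767 ≈ 1.478.
ΔG contributes k·ΔG = (+€62 billion) / 0.6767 ≈ +€91.6 billion.
ΔT of +€116 billion changes first-round spending by −c·ΔT = −€61.48 billion, contributing k·(−c·ΔT) = (−€61.48 billion) / 0.6767 ≈ −€90.9 billion.
Net ΔY = k(ΔG − c·ΔT) = (+€0.52 billion) / 0.6767 ≈ +€1 billion.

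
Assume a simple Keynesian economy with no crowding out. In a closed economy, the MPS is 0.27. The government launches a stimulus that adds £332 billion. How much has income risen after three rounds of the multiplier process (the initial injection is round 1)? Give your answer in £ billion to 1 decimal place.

MPC = 1 − MPS = 1 − 0.27 = 0.73.
Round 1 adds ΔG = £332 billion; each later round is MPC = 0.73 times the previous.
After 3 rounds: 332 + 242.36 + 176.9228 = ΔG·(1 − c^3)/(1 − c) = 332 × (1 − 0.389017)/0.27 ≈ £751.3 billion.

£751.3 billion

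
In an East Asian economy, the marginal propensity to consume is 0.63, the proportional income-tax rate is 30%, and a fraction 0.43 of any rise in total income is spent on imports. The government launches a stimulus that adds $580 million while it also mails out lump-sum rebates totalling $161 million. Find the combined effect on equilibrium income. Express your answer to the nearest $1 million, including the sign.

+$689 million

Expenditure multiplier = 1/(1 − c(1−t) + m) = 1/(1 − 0.63×0.7 + 0.43) = 1/0.989 ≈ 1.011.
ΔG contributes k·ΔG = (+$580 million) / 0.989 ≈ +$586.5 million.
ΔT of −$161 million changes first-round spending by −c·ΔT = +$101.43 million, contributing k·(−c·ΔT) = (+$101.43 million) / 0.989 ≈ +$102.6 million.
Net ΔY = k(ΔG − c·ΔT) = (+$681.43 million) / 0.989 ≈ +$689 million.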